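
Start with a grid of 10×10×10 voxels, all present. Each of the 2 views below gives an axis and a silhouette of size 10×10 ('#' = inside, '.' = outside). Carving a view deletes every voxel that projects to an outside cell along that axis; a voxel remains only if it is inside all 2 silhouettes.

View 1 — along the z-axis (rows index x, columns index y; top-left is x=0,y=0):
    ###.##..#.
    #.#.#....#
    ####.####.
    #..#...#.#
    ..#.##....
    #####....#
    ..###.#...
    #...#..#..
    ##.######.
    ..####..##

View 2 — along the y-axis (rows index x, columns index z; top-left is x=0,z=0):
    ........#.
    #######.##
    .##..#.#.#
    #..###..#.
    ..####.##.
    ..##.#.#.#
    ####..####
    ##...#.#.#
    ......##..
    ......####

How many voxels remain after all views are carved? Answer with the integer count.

237 voxels

start: 10×10×10 = 1000 voxels
carve view 1 (along z, XY-mask fill 52/100): 520 voxels remain
carve view 2 (along y, XZ-mask fill 50/100): 237 voxels remain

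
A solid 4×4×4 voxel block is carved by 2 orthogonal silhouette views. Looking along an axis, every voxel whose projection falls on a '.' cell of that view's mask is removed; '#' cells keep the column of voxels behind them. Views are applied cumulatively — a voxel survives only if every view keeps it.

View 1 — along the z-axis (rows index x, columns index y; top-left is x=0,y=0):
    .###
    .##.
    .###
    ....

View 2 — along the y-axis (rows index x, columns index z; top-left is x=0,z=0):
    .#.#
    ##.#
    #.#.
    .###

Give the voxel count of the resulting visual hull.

remaining voxels: 18

initial block: 4^3 = 64
V1 z: intersect with XY mask (8 set) -- 32 left
V2 y: intersect with XZ mask (10 set) -- 18 left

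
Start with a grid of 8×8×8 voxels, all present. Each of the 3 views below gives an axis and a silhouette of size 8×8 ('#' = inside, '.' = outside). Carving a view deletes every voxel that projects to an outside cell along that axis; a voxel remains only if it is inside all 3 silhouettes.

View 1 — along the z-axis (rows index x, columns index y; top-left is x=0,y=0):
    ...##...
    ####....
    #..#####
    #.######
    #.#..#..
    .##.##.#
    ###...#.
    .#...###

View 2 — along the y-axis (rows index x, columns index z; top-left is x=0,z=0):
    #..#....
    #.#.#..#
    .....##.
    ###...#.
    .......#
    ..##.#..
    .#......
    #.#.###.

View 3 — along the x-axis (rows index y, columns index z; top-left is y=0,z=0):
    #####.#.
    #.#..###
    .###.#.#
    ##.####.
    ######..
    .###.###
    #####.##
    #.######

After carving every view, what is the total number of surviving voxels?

before carving: 512 voxels (8×8×8)
  1. axis=2 (XY plane), |mask|=35  ⇒  voxels=280
  2. axis=1 (XZ plane), |mask|=22  ⇒  voxels=102
  3. axis=0 (YZ plane), |mask|=48  ⇒  voxels=80

remaining voxels: 80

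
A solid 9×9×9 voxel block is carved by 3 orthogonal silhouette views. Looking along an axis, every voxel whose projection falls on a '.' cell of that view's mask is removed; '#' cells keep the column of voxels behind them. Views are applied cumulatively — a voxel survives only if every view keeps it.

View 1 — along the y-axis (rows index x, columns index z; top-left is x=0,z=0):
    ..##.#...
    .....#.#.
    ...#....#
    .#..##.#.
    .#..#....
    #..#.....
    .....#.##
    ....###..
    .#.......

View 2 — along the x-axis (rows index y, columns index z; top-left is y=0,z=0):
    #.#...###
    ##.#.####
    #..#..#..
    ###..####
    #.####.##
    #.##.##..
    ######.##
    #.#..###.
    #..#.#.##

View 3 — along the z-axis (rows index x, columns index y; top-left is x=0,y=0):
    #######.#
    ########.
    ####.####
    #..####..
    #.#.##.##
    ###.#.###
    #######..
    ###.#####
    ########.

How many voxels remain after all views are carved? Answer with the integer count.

before carving: 729 voxels (9×9×9)
  1. axis=1 (XZ plane), |mask|=22  ⇒  voxels=198
  2. axis=0 (YZ plane), |mask|=52  ⇒  voxels=122
  3. axis=2 (XY plane), |mask|=65  ⇒  voxels=95

|visual hull| = 95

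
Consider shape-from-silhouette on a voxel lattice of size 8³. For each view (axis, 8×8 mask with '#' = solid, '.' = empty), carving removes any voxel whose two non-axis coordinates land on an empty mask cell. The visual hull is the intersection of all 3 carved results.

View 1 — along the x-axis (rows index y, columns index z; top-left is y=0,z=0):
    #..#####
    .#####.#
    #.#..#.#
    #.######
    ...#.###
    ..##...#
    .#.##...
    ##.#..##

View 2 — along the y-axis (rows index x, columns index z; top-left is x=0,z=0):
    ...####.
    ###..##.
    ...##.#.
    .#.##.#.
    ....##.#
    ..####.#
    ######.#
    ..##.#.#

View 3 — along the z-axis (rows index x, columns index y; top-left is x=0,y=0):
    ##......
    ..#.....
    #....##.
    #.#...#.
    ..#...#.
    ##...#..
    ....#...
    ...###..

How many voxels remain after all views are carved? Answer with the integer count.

|visual hull| = 50

full grid |V| = 512
after view 1 [x-axis, 38 of 64 cells solid] → remaining = 304
after view 2 [y-axis, 35 of 64 cells solid] → remaining = 173
after view 3 [z-axis, 18 of 64 cells solid] → remaining = 50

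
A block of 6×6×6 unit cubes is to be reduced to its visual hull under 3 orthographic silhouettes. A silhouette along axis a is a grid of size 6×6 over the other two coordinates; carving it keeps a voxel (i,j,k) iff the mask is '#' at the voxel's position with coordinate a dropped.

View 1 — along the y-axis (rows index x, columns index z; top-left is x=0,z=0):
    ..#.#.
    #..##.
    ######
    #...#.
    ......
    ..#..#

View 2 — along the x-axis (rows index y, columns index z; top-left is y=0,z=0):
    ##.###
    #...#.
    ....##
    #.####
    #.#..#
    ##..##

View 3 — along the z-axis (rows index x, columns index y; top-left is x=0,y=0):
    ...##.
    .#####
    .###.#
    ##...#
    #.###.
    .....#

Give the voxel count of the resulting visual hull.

remaining voxels: 32

initial block: 6^3 = 216
  1. axis=1 (XZ plane), |mask|=15  ⇒  voxels=90
  2. axis=0 (YZ plane), |mask|=21  ⇒  voxels=57
  3. axis=2 (XY plane), |mask|=19  ⇒  voxels=32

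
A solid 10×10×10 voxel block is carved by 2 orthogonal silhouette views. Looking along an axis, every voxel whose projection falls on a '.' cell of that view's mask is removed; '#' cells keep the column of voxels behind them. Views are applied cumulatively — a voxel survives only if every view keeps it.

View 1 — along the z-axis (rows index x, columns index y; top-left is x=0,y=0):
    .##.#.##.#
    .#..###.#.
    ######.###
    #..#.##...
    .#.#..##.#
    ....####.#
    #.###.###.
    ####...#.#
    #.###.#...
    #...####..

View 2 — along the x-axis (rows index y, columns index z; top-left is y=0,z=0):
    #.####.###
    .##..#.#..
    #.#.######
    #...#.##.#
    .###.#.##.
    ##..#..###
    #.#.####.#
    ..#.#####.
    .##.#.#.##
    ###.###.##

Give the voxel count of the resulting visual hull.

before carving: 1000 voxels (10×10×10)
step 1: project along z, AND mask (57/100) → |grid| = 570
step 2: project along x, AND mask (64/100) → |grid| = 366

remaining voxels: 366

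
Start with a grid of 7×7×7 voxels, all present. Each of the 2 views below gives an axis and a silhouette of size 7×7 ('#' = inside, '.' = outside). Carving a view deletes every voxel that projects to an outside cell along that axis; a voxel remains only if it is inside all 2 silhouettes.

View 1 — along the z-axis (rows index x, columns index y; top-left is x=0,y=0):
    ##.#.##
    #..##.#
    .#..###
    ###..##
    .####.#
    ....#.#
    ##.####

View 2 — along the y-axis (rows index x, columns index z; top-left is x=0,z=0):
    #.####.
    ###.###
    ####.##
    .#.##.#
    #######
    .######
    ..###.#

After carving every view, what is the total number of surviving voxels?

|visual hull| = 164

full grid |V| = 343
step 1: project along z, AND mask (31/49) → |grid| = 217
step 2: project along y, AND mask (38/49) → |grid| = 164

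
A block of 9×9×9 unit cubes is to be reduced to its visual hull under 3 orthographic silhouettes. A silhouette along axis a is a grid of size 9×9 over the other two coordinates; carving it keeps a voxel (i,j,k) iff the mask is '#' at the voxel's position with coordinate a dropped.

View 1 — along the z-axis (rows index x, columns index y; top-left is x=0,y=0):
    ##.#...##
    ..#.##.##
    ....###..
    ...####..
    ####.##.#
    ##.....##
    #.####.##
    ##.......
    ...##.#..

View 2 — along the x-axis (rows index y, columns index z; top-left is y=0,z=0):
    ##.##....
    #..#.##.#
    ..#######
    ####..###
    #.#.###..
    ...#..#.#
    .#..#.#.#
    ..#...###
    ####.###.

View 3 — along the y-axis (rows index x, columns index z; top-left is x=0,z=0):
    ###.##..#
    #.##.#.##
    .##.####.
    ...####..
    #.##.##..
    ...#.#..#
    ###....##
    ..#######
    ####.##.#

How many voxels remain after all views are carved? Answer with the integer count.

full grid |V| = 729
  1. axis=2 (XY plane), |mask|=40  ⇒  voxels=360
  2. axis=0 (YZ plane), |mask|=46  ⇒  voxels=203
  3. axis=1 (XZ plane), |mask|=49  ⇒  voxels=119

|visual hull| = 119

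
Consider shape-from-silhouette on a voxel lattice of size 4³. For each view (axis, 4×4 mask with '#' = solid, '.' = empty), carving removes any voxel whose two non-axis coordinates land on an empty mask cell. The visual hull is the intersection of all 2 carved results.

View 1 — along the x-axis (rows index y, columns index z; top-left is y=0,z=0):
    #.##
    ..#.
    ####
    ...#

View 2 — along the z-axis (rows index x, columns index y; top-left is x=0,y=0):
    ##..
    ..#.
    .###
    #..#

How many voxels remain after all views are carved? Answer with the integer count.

initial block: 4^3 = 64
carve view 1 (along x, YZ-mask fill 9/16): 36 voxels remain
carve view 2 (along z, XY-mask fill 8/16): 18 voxels remain

voxel count = 18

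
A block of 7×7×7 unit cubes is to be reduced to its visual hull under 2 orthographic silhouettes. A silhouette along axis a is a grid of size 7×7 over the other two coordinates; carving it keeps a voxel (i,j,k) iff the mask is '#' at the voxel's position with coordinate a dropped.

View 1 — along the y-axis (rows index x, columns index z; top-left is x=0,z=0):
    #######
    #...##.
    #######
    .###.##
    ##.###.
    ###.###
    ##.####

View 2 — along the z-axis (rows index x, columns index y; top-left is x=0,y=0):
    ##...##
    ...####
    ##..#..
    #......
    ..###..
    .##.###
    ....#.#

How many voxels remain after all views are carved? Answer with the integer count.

before carving: 343 voxels (7×7×7)
carve view 1 (along y, XZ-mask fill 39/49): 273 voxels remain
carve view 2 (along z, XY-mask fill 22/49): 123 voxels remain

remaining voxels: 123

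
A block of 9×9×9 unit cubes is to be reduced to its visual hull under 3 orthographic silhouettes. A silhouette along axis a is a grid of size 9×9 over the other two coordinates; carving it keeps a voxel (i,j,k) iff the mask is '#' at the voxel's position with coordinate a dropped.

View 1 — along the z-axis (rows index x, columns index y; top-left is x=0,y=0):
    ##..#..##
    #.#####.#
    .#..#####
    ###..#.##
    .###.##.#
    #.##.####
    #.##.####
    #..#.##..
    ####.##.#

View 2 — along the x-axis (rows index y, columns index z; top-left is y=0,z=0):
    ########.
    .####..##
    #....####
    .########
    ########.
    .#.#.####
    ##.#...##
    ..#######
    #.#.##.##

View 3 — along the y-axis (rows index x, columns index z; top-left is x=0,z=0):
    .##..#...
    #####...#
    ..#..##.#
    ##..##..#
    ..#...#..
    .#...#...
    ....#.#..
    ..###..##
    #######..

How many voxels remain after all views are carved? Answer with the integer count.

|visual hull| = 147

initial block: 9^3 = 729
[1] z-view keeps 55 columns → grid now 495
[2] x-view keeps 59 columns → grid now 354
[3] y-view keeps 36 columns → grid now 147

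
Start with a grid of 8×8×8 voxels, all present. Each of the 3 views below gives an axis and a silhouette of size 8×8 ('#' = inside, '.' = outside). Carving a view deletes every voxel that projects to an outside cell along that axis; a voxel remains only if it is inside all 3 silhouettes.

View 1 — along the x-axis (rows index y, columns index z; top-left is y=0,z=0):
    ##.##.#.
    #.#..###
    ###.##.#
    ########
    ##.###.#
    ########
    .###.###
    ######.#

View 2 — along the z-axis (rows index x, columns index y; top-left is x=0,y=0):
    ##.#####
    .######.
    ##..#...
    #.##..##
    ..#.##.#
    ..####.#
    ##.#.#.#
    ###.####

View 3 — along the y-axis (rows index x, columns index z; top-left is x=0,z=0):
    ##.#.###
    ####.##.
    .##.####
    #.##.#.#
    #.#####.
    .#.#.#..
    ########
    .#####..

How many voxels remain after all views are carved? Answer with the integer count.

remaining voxels: 188

full grid |V| = 512
  1. axis=0 (YZ plane), |mask|=51  ⇒  voxels=408
  2. axis=2 (XY plane), |mask|=42  ⇒  voxels=270
  3. axis=1 (XZ plane), |mask|=45  ⇒  voxels=188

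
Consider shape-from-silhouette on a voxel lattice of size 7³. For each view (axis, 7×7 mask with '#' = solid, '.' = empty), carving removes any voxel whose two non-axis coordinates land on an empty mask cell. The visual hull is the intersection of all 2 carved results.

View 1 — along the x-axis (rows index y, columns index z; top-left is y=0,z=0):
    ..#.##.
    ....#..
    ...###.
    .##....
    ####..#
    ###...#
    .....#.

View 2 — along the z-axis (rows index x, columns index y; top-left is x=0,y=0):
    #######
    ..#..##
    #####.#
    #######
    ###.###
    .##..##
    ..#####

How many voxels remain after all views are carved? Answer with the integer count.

start: 7×7×7 = 343 voxels
step 1: project along x, AND mask (19/49) → |grid| = 133
step 2: project along z, AND mask (38/49) → |grid| = 102

|visual hull| = 102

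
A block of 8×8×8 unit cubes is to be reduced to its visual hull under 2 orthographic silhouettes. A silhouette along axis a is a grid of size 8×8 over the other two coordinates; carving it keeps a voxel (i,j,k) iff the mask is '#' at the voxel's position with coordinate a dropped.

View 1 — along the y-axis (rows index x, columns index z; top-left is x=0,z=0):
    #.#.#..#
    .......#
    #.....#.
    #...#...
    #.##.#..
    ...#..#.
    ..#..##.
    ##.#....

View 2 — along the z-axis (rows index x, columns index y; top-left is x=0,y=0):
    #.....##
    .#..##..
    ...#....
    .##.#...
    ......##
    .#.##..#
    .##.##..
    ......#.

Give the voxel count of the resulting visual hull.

start: 8×8×8 = 512 voxels
V1 y: intersect with XZ mask (21 set) -- 168 left
V2 z: intersect with XY mask (21 set) -- 54 left

voxel count = 54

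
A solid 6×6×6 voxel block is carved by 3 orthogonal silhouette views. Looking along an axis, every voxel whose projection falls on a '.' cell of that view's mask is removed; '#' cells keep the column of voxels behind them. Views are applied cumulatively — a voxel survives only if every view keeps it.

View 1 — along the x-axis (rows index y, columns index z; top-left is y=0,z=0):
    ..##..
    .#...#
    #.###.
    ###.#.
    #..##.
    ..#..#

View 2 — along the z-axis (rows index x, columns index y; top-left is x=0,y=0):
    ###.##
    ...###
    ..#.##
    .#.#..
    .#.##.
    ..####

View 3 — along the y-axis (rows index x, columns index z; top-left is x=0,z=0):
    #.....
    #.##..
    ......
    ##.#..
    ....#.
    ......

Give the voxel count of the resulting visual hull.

voxel count = 12

full grid |V| = 216
carve view 1 (along x, YZ-mask fill 17/36): 102 voxels remain
carve view 2 (along z, XY-mask fill 20/36): 59 voxels remain
carve view 3 (along y, XZ-mask fill 8/36): 12 voxels remain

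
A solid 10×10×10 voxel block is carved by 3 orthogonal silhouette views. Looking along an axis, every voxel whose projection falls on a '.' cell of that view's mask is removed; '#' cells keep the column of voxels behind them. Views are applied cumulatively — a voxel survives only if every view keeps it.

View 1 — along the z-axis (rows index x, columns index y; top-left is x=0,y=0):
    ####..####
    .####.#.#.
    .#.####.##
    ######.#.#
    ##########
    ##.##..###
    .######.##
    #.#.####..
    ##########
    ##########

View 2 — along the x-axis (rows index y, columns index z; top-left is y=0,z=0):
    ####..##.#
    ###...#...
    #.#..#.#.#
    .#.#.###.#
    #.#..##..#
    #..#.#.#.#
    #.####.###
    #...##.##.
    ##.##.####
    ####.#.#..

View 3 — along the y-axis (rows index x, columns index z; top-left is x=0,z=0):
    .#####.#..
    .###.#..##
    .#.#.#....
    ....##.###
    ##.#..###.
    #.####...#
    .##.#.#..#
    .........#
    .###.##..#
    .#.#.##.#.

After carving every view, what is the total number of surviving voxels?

remaining voxels: 232

initial block: 10^3 = 1000
[1] z-view keeps 80 columns → grid now 800
[2] x-view keeps 59 columns → grid now 470
[3] y-view keeps 49 columns → grid now 232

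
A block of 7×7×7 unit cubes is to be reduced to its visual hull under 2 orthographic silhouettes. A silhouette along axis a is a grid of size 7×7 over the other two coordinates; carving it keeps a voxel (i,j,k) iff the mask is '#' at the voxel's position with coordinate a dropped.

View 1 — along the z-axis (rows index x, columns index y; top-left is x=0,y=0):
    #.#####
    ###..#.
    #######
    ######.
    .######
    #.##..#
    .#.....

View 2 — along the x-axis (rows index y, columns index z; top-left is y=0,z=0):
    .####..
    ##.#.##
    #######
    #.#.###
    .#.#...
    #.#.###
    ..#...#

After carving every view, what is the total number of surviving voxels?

initial block: 7^3 = 343
  1. axis=2 (XY plane), |mask|=34  ⇒  voxels=238
  2. axis=0 (YZ plane), |mask|=30  ⇒  voxels=153

|visual hull| = 153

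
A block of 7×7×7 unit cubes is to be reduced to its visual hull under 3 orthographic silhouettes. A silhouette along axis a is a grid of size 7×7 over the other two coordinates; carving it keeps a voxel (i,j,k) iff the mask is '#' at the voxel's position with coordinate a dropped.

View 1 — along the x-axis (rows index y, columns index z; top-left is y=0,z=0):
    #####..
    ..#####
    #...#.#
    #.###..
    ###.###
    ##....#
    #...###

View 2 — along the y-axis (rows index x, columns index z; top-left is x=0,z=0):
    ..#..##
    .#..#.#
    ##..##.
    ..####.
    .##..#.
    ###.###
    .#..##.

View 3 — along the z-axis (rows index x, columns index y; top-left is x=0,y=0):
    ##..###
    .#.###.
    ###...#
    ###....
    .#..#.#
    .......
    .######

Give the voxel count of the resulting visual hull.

|visual hull| = 52

full grid |V| = 343
[1] x-view keeps 30 columns → grid now 210
[2] y-view keeps 26 columns → grid now 109
[3] z-view keeps 25 columns → grid now 52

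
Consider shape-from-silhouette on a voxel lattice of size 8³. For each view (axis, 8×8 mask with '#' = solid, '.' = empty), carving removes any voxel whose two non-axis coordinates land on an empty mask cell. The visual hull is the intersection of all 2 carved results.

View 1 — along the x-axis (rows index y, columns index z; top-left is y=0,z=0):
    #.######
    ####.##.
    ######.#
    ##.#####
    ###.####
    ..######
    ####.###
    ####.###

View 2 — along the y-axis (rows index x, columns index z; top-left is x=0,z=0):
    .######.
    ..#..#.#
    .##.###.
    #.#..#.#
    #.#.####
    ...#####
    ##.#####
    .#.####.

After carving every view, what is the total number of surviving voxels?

before carving: 512 voxels (8×8×8)
after view 1 [x-axis, 54 of 64 cells solid] → remaining = 432
after view 2 [y-axis, 41 of 64 cells solid] → remaining = 279

|visual hull| = 279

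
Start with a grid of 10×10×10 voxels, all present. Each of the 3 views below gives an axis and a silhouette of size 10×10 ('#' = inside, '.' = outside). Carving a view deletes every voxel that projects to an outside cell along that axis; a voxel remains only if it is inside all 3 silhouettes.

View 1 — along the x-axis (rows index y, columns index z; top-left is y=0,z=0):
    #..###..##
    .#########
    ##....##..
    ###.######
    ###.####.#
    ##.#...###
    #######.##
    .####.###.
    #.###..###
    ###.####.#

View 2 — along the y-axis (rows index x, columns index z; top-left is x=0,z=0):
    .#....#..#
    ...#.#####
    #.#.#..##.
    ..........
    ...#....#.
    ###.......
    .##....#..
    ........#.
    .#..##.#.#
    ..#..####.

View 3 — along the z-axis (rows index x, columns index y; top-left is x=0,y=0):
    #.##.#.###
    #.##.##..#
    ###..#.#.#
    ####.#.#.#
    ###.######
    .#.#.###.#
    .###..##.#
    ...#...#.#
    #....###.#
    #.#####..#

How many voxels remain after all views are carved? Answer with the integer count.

remaining voxels: 144

before carving: 1000 voxels (10×10×10)
V1 x: intersect with YZ mask (73 set) -- 730 left
V2 y: intersect with XZ mask (33 set) -- 242 left
V3 z: intersect with XY mask (62 set) -- 144 left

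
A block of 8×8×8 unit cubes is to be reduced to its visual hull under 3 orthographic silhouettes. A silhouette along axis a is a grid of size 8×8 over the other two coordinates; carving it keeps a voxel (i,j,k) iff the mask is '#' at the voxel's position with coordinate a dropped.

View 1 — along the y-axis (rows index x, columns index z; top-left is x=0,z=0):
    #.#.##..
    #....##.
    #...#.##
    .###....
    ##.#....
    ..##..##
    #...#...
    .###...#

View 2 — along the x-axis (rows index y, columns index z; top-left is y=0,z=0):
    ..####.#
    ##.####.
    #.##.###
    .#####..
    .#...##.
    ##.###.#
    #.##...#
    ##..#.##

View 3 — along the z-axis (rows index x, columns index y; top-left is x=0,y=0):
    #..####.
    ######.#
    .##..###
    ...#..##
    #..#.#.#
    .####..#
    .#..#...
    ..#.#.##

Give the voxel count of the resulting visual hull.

full grid |V| = 512
step 1: project along y, AND mask (27/64) → |grid| = 216
step 2: project along x, AND mask (40/64) → |grid| = 134
step 3: project along z, AND mask (35/64) → |grid| = 77

voxel count = 77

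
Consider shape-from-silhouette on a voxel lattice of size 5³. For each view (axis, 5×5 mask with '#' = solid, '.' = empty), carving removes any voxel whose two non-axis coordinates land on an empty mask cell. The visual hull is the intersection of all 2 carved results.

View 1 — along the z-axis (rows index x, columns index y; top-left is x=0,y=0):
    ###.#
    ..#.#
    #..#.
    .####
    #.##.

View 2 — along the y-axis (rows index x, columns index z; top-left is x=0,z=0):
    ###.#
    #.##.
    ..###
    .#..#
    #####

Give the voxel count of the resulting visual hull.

start: 5×5×5 = 125 voxels
V1 z: intersect with XY mask (15 set) -- 75 left
V2 y: intersect with XZ mask (17 set) -- 51 left

remaining voxels: 51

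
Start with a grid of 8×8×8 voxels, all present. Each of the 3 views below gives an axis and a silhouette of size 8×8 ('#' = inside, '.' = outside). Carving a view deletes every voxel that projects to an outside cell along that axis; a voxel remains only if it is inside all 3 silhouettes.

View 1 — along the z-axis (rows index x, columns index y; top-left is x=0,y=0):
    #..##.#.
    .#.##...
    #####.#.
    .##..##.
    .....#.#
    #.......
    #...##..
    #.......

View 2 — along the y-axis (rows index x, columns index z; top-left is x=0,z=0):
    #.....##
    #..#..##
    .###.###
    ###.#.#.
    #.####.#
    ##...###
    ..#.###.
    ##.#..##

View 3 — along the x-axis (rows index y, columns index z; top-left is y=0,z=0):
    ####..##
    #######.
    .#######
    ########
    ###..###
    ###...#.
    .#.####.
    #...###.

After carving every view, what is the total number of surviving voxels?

before carving: 512 voxels (8×8×8)
V1 z: intersect with XY mask (24 set) -- 192 left
V2 y: intersect with XZ mask (38 set) -- 114 left
V3 x: intersect with YZ mask (47 set) -- 88 left

remaining voxels: 88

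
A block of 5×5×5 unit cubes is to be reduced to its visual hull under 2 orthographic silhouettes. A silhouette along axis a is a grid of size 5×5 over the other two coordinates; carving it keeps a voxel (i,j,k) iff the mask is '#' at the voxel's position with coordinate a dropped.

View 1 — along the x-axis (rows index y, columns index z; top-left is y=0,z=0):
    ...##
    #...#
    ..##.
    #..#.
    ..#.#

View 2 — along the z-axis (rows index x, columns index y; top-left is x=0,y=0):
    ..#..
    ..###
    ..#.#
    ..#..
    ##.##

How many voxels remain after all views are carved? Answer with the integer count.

remaining voxels: 22

start: 5×5×5 = 125 voxels
carve view 1 (along x, YZ-mask fill 10/25): 50 voxels remain
carve view 2 (along z, XY-mask fill 11/25): 22 voxels remain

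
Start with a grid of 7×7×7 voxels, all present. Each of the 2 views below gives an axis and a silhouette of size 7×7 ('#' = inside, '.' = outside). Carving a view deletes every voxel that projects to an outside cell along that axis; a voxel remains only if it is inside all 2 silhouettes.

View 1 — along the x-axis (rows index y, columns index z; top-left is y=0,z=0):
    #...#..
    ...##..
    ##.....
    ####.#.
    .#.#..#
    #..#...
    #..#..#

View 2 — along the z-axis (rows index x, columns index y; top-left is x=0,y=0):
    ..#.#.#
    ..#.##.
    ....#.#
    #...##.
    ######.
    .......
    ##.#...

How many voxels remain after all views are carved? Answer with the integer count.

start: 7×7×7 = 343 voxels
carve view 1 (along x, YZ-mask fill 19/49): 133 voxels remain
carve view 2 (along z, XY-mask fill 20/49): 53 voxels remain

53 voxels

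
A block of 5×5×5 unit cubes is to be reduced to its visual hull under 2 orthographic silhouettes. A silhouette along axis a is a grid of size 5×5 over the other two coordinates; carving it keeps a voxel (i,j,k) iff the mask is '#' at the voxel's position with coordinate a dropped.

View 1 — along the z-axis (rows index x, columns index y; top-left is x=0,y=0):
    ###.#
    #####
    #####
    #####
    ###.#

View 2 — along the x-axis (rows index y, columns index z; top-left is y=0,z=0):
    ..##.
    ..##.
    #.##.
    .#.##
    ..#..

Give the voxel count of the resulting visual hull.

voxel count = 49

start: 5×5×5 = 125 voxels
V1 z: intersect with XY mask (23 set) -- 115 left
V2 x: intersect with YZ mask (11 set) -- 49 left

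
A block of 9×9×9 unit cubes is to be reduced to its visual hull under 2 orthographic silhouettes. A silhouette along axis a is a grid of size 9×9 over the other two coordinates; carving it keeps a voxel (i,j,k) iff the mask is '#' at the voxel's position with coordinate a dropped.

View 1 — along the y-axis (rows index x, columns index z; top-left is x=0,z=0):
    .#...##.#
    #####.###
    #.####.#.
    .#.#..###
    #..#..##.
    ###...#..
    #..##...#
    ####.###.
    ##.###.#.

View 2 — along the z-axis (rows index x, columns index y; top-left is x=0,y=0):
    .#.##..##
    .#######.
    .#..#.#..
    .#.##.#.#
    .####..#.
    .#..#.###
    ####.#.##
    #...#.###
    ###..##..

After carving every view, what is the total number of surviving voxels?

full grid |V| = 729
carve view 1 (along y, XZ-mask fill 48/81): 432 voxels remain
carve view 2 (along z, XY-mask fill 47/81): 252 voxels remain

252 voxels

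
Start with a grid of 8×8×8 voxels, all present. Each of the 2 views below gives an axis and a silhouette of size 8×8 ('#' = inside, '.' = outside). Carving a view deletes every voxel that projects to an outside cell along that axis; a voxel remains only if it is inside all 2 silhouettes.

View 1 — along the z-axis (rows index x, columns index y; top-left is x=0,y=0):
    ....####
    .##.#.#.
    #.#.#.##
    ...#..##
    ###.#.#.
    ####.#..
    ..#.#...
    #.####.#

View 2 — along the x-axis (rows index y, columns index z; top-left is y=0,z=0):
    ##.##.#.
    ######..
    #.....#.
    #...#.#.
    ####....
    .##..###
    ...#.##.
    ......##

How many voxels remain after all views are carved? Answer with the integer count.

before carving: 512 voxels (8×8×8)
  1. axis=2 (XY plane), |mask|=34  ⇒  voxels=272
  2. axis=0 (YZ plane), |mask|=30  ⇒  voxels=121

121 voxels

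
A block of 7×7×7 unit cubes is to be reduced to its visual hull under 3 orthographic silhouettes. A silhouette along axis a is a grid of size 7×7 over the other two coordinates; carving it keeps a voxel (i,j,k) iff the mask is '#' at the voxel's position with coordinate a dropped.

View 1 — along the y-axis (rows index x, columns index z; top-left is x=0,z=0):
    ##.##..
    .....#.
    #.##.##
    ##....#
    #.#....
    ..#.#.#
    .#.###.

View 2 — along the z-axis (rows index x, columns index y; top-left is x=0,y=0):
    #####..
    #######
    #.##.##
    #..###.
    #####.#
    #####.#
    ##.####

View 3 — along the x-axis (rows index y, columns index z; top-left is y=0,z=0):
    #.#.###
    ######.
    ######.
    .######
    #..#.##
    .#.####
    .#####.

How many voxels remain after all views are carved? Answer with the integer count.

90 voxels

initial block: 7^3 = 343
[1] y-view keeps 22 columns → grid now 154
[2] z-view keeps 39 columns → grid now 118
[3] x-view keeps 37 columns → grid now 90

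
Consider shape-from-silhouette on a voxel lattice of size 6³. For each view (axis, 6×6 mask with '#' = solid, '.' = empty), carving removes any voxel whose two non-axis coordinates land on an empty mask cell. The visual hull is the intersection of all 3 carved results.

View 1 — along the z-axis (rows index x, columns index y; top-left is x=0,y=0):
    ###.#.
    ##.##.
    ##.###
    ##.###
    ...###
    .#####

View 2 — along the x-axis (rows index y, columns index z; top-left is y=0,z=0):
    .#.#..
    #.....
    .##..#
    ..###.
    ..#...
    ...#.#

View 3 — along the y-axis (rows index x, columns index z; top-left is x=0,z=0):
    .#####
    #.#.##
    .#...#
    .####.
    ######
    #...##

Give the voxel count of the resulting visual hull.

start: 6×6×6 = 216 voxels
carve view 1 (along z, XY-mask fill 26/36): 156 voxels remain
carve view 2 (along x, YZ-mask fill 12/36): 48 voxels remain
carve view 3 (along y, XZ-mask fill 24/36): 29 voxels remain

29 voxels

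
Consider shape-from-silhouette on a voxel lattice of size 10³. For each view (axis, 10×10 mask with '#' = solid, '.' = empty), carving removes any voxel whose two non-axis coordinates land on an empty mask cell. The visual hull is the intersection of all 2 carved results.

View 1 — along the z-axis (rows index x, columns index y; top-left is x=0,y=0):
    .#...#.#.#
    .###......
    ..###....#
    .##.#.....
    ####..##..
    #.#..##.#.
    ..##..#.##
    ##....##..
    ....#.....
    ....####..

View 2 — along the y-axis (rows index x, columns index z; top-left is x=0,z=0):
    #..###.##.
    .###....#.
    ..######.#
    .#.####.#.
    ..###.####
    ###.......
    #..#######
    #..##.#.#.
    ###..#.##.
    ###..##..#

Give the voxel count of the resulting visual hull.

start: 10×10×10 = 1000 voxels
carve view 1 (along z, XY-mask fill 39/100): 390 voxels remain
carve view 2 (along y, XZ-mask fill 58/100): 229 voxels remain

voxel count = 229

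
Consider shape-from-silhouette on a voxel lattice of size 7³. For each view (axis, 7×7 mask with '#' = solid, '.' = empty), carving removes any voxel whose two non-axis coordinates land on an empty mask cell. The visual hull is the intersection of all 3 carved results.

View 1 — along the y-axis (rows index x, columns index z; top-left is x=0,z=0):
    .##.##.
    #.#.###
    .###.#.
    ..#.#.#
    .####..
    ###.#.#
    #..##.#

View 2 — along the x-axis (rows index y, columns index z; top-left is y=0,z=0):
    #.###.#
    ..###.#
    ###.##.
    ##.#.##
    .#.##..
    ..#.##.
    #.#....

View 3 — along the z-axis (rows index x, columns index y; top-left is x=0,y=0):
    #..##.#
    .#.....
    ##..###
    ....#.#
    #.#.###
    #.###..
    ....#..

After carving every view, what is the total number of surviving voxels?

start: 7×7×7 = 343 voxels
carve view 1 (along y, XZ-mask fill 29/49): 203 voxels remain
carve view 2 (along x, YZ-mask fill 27/49): 117 voxels remain
carve view 3 (along z, XY-mask fill 22/49): 48 voxels remain

remaining voxels: 48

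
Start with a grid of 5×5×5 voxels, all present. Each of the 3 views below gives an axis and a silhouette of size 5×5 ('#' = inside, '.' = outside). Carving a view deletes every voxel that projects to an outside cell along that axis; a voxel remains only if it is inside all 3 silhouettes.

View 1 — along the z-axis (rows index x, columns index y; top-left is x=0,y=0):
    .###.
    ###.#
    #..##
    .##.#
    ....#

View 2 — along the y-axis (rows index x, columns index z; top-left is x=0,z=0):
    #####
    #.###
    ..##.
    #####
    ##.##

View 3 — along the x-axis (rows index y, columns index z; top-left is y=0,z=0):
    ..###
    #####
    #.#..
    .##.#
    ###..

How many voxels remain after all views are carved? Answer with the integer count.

remaining voxels: 37

start: 5×5×5 = 125 voxels
V1 z: intersect with XY mask (14 set) -- 70 left
V2 y: intersect with XZ mask (20 set) -- 56 left
V3 x: intersect with YZ mask (16 set) -- 37 left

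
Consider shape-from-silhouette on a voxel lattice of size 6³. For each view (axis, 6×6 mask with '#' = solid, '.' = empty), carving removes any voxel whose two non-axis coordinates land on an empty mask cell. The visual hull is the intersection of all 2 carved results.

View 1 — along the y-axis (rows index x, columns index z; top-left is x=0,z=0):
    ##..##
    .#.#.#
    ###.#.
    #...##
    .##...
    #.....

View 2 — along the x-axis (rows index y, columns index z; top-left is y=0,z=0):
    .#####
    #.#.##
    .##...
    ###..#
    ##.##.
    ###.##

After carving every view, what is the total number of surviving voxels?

|visual hull| = 72

initial block: 6^3 = 216
V1 y: intersect with XZ mask (17 set) -- 102 left
V2 x: intersect with YZ mask (24 set) -- 72 left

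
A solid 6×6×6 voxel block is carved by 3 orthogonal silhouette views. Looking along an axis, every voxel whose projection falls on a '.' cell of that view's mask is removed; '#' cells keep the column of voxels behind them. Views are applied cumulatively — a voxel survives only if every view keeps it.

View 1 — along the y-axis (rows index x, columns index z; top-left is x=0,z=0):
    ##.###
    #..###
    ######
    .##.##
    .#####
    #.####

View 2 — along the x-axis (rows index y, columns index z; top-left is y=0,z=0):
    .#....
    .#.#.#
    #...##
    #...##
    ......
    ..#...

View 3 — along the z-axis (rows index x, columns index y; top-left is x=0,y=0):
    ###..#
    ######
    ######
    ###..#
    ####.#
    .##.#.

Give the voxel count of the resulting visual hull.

full grid |V| = 216
[1] y-view keeps 29 columns → grid now 174
[2] x-view keeps 11 columns → grid now 55
[3] z-view keeps 28 columns → grid now 46

46 voxels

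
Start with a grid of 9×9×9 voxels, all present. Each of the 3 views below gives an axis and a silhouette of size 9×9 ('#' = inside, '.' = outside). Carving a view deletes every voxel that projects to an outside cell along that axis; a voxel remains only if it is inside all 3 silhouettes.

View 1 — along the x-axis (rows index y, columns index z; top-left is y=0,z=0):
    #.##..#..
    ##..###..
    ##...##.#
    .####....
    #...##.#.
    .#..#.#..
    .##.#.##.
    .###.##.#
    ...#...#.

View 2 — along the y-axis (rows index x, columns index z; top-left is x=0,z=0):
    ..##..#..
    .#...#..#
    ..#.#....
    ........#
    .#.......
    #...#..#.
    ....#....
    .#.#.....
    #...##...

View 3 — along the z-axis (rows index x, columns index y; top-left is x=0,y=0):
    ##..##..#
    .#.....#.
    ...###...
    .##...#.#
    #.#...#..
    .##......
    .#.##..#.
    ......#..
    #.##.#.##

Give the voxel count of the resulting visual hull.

remaining voxels: 31

full grid |V| = 729
step 1: project along x, AND mask (38/81) → |grid| = 342
step 2: project along y, AND mask (19/81) → |grid| = 83
step 3: project along z, AND mask (30/81) → |grid| = 31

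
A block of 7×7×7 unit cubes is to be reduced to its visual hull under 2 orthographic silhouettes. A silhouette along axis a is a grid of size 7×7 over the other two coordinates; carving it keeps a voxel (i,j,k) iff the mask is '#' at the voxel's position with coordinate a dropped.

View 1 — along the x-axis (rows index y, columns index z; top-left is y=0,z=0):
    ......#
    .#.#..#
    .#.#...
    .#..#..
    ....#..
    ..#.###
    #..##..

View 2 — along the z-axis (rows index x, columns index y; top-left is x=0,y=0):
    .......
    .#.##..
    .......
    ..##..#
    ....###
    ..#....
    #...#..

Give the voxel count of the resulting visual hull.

remaining voxels: 25

full grid |V| = 343
V1 x: intersect with YZ mask (16 set) -- 112 left
V2 z: intersect with XY mask (12 set) -- 25 left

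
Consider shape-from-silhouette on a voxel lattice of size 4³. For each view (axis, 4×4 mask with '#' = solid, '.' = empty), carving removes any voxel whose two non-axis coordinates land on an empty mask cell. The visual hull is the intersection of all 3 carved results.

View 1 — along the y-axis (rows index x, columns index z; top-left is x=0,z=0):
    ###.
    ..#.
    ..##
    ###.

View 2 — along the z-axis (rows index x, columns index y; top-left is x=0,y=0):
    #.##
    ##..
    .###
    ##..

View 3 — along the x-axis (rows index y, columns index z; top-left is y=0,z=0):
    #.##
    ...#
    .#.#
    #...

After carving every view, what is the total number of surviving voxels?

|visual hull| = 9

initial block: 4^3 = 64
after view 1 [y-axis, 9 of 16 cells solid] → remaining = 36
after view 2 [z-axis, 10 of 16 cells solid] → remaining = 23
after view 3 [x-axis, 7 of 16 cells solid] → remaining = 9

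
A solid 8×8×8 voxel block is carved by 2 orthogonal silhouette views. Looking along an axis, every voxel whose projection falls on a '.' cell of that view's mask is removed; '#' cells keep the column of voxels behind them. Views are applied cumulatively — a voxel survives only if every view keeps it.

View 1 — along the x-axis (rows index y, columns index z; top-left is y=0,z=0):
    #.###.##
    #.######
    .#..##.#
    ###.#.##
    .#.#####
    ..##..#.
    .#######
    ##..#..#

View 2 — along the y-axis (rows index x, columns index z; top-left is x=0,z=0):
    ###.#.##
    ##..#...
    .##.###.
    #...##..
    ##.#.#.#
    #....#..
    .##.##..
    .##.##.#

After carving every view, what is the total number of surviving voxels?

|visual hull| = 174

start: 8×8×8 = 512 voxels
carve view 1 (along x, YZ-mask fill 43/64): 344 voxels remain
carve view 2 (along y, XZ-mask fill 33/64): 174 voxels remain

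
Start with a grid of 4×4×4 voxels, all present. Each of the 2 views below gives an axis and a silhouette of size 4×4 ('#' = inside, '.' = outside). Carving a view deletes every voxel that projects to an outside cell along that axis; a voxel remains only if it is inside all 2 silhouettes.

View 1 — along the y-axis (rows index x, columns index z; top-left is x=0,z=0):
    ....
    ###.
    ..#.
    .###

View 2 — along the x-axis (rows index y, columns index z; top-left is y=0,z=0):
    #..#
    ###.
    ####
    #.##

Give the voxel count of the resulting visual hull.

start: 4×4×4 = 64 voxels
  1. axis=1 (XZ plane), |mask|=7  ⇒  voxels=28
  2. axis=0 (YZ plane), |mask|=12  ⇒  voxels=20

20 voxels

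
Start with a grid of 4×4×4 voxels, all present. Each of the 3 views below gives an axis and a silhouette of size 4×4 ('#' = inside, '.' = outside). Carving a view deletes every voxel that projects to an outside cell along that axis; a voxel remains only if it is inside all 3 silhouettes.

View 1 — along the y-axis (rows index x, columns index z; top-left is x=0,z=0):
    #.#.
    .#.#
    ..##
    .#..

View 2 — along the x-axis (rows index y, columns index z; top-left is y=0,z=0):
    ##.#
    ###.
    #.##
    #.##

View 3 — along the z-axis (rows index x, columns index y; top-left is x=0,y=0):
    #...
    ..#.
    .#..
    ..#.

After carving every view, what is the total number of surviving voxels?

start: 4×4×4 = 64 voxels
  1. axis=1 (XZ plane), |mask|=7  ⇒  voxels=28
  2. axis=0 (YZ plane), |mask|=12  ⇒  voxels=20
  3. axis=2 (XY plane), |mask|=4  ⇒  voxels=3

|visual hull| = 3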